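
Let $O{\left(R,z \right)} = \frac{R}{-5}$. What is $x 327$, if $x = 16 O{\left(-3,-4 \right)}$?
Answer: $\frac{15696}{5} \approx 3139.2$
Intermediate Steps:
$O{\left(R,z \right)} = - \frac{R}{5}$ ($O{\left(R,z \right)} = R \left(- \frac{1}{5}\right) = - \frac{R}{5}$)
$x = \frac{48}{5}$ ($x = 16 \left(\left(- \frac{1}{5}\right) \left(-3\right)\right) = 16 \cdot \frac{3}{5} = \frac{48}{5} \approx 9.6$)
$x 327 = \frac{48}{5} \cdot 327 = \frac{15696}{5}$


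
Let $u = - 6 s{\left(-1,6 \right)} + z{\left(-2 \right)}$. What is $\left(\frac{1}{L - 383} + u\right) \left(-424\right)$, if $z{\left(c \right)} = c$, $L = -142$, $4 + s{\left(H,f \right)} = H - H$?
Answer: $- \frac{4896776}{525} \approx -9327.2$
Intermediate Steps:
$s{\left(H,f \right)} = -4$ ($s{\left(H,f \right)} = -4 + \left(H - H\right) = -4 + 0 = -4$)
$u = 22$ ($u = \left(-6\right) \left(-4\right) - 2 = 24 - 2 = 22$)
$\left(\frac{1}{L - 383} + u\right) \left(-424\right) = \left(\frac{1}{-142 - 383} + 22\right) \left(-424\right) = \left(\frac{1}{-525} + 22\right) \left(-424\right) = \left(- \frac{1}{525} + 22\right) \left(-424\right) = \frac{11549}{525} \left(-424\right) = - \frac{4896776}{525}$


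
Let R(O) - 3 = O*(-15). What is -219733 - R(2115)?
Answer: -188011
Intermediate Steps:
R(O) = 3 - 15*O (R(O) = 3 + O*(-15) = 3 - 15*O)
-219733 - R(2115) = -219733 - (3 - 15*2115) = -219733 - (3 - 31725) = -219733 - 1*(-31722) = -219733 + 31722 = -188011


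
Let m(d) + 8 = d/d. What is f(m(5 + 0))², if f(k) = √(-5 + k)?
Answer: -12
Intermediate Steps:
m(d) = -7 (m(d) = -8 + d/d = -8 + 1 = -7)
f(m(5 + 0))² = (√(-5 - 7))² = (√(-12))² = (2*I*√3)² = -12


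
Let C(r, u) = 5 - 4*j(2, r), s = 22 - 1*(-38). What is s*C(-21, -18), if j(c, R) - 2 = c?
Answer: -660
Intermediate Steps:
j(c, R) = 2 + c
s = 60 (s = 22 + 38 = 60)
C(r, u) = -11 (C(r, u) = 5 - 4*(2 + 2) = 5 - 4*4 = 5 - 16 = -11)
s*C(-21, -18) = 60*(-11) = -660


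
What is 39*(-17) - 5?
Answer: -668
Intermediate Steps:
39*(-17) - 5 = -663 - 5 = -668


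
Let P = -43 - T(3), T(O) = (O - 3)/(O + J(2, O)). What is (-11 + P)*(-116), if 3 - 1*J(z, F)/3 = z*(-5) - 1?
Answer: 6264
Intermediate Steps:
J(z, F) = 12 + 15*z (J(z, F) = 9 - 3*(z*(-5) - 1) = 9 - 3*(-5*z - 1) = 9 - 3*(-1 - 5*z) = 9 + (3 + 15*z) = 12 + 15*z)
T(O) = (-3 + O)/(42 + O) (T(O) = (O - 3)/(O + (12 + 15*2)) = (-3 + O)/(O + (12 + 30)) = (-3 + O)/(O + 42) = (-3 + O)/(42 + O))
P = -43 (P = -43 - (-3 + 3)/(42 + 3) = -43 - 0/45 = -43 - 1*0 = -43 + 0 = -43)
(-11 + P)*(-116) = (-11 - 43)*(-116) = -54*(-116) = 6264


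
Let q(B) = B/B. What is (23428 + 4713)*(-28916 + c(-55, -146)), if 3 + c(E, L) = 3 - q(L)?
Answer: -813753297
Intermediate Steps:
q(B) = 1
c(E, L) = -1 (c(E, L) = -3 + (3 - 1*1) = -3 + (3 - 1) = -3 + 2 = -1)
(23428 + 4713)*(-28916 + c(-55, -146)) = (23428 + 4713)*(-28916 - 1) = 28141*(-28917) = -813753297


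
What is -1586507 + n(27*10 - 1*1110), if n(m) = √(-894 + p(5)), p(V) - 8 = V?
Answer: -1586507 + I*√881 ≈ -1.5865e+6 + 29.682*I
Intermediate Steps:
p(V) = 8 + V
n(m) = I*√881 (n(m) = √(-894 + (8 + 5)) = √(-894 + 13) = √(-881) = I*√881)
-1586507 + n(27*10 - 1*1110) = -1586507 + I*√881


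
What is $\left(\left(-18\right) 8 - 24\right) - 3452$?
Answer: $-3620$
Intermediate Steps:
$\left(\left(-18\right) 8 - 24\right) - 3452 = \left(-144 - 24\right) - 3452 = -168 - 3452 = -3620$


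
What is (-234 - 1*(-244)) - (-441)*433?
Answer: 190963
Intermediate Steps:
(-234 - 1*(-244)) - (-441)*433 = (-234 + 244) - 441*(-433) = 10 + 190953 = 190963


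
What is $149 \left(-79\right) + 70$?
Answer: $-11701$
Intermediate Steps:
$149 \left(-79\right) + 70 = -11771 + 70 = -11701$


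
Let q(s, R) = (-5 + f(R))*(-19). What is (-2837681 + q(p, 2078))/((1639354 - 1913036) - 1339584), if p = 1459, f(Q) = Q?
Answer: 1438534/806633 ≈ 1.7834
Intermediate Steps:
q(s, R) = 95 - 19*R (q(s, R) = (-5 + R)*(-19) = 95 - 19*R)
(-2837681 + q(p, 2078))/((1639354 - 1913036) - 1339584) = (-2837681 + (95 - 19*2078))/((1639354 - 1913036) - 1339584) = (-2837681 + (95 - 39482))/(-273682 - 1339584) = (-2837681 - 39387)/(-1613266) = -2877068*(-1/1613266) = 1438534/806633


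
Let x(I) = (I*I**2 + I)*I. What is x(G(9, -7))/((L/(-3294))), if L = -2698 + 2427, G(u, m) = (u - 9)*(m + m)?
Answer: 0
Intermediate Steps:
G(u, m) = 2*m*(-9 + u) (G(u, m) = (-9 + u)*(2*m) = 2*m*(-9 + u))
L = -271
x(I) = I*(I + I**3) (x(I) = (I**3 + I)*I = (I + I**3)*I = I*(I + I**3))
x(G(9, -7))/((L/(-3294))) = ((2*(-7)*(-9 + 9))**2 + (2*(-7)*(-9 + 9))**4)/((-271/(-3294))) = ((2*(-7)*0)**2 + (2*(-7)*0)**4)/((-271*(-1/3294))) = (0**2 + 0**4)/(271/3294) = (0 + 0)*(3294/271) = 0*(3294/271) = 0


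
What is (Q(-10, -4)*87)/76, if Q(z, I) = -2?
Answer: -87/38 ≈ -2.2895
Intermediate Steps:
(Q(-10, -4)*87)/76 = -2*87/76 = -174*1/76 = -87/38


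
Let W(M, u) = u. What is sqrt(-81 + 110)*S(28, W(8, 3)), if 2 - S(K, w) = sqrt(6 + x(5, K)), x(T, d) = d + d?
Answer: sqrt(29)*(2 - sqrt(62)) ≈ -31.633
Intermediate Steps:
x(T, d) = 2*d
S(K, w) = 2 - sqrt(6 + 2*K)
sqrt(-81 + 110)*S(28, W(8, 3)) = sqrt(-81 + 110)*(2 - sqrt(6 + 2*28)) = sqrt(29)*(2 - sqrt(6 + 56)) = sqrt(29)*(2 - sqrt(62))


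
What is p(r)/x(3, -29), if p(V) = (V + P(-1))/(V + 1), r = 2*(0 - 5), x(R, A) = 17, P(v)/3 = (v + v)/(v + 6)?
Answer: 56/765 ≈ 0.073203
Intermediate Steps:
P(v) = 6*v/(6 + v) (P(v) = 3*((v + v)/(v + 6)) = 3*((2*v)/(6 + v)) = 3*(2*v/(6 + v)) = 6*v/(6 + v))
r = -10 (r = 2*(-5) = -10)
p(V) = (-6/5 + V)/(1 + V) (p(V) = (V + 6*(-1)/(6 - 1))/(V + 1) = (V + 6*(-1)/5)/(1 + V) = (V + 6*(-1)*(1/5))/(1 + V) = (V - 6/5)/(1 + V) = (-6/5 + V)/(1 + V))
p(r)/x(3, -29) = ((-6/5 - 10)/(1 - 10))/17 = (-56/5/(-9))*(1/17) = -1/9*(-56/5)*(1/17) = (56/45)*(1/17) = 56/765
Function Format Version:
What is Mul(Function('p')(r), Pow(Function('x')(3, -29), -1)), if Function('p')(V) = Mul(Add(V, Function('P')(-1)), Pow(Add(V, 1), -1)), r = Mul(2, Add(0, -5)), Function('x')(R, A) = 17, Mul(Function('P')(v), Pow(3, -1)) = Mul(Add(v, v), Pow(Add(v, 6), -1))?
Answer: Rational(56, 765) ≈ 0.073203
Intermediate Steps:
Function('P')(v) = Mul(6, v, Pow(Add(6, v), -1)) (Function('P')(v) = Mul(3, Mul(Add(v, v), Pow(Add(v, 6), -1))) = Mul(3, Mul(Mul(2, v), Pow(Add(6, v), -1))) = Mul(3, Mul(2, v, Pow(Add(6, v), -1))) = Mul(6, v, Pow(Add(6, v), -1)))
r = -10 (r = Mul(2, -5) = -10)
Function('p')(V) = Mul(Pow(Add(1, V), -1), Add(Rational(-6, 5), V)) (Function('p')(V) = Mul(Add(V, Mul(6, -1, Pow(Add(6, -1), -1))), Pow(Add(V, 1), -1)) = Mul(Add(V, Mul(6, -1, Pow(5, -1))), Pow(Add(1, V), -1)) = Mul(Add(V, Mul(6, -1, Rational(1, 5))), Pow(Add(1, V), -1)) = Mul(Add(V, Rational(-6, 5)), Pow(Add(1, V), -1)) = Mul(Add(Rational(-6, 5), V), Pow(Add(1, V), -1)) = Mul(Pow(Add(1, V), -1), Add(Rational(-6, 5), V)))
Mul(Function('p')(r), Pow(Function('x')(3, -29), -1)) = Mul(Mul(Pow(Add(1, -10), -1), Add(Rational(-6, 5), -10)), Pow(17, -1)) = Mul(Mul(Pow(-9, -1), Rational(-56, 5)), Rational(1, 17)) = Mul(Mul(Rational(-1, 9), Rational(-56, 5)), Rational(1, 17)) = Mul(Rational(56, 45), Rational(1, 17)) = Rational(56, 765)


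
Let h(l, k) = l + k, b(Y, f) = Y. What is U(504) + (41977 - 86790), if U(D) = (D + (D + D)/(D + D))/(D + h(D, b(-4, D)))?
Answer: -44991747/1004 ≈ -44813.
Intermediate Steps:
h(l, k) = k + l
U(D) = (1 + D)/(-4 + 2*D) (U(D) = (D + (D + D)/(D + D))/(D + (-4 + D)) = (D + (2*D)/((2*D)))/(-4 + 2*D) = (D + (2*D)*(1/(2*D)))/(-4 + 2*D) = (D + 1)/(-4 + 2*D) = (1 + D)/(-4 + 2*D))
U(504) + (41977 - 86790) = (1 + 504)/(2*(-2 + 504)) + (41977 - 86790) = (½)*505/502 - 44813 = (½)*(1/502)*505 - 44813 = 505/1004 - 44813 = -44991747/1004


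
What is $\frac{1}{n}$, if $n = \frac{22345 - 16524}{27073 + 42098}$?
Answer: $\frac{69171}{5821} \approx 11.883$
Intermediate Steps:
$n = \frac{5821}{69171} \approx 0.084154$
$\frac{1}{n} = \frac{1}{\frac{5821}{69171}} = \frac{69171}{5821}$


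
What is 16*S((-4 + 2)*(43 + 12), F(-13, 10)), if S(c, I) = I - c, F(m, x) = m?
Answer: 1552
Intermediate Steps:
16*S((-4 + 2)*(43 + 12), F(-13, 10)) = 16*(-13 - (-4 + 2)*(43 + 12)) = 16*(-13 - (-2)*55) = 16*(-13 - 1*(-110)) = 16*(-13 + 110) = 16*97 = 1552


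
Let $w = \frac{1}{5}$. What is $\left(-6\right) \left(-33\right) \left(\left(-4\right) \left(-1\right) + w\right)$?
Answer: $\frac{4158}{5} \approx 831.6$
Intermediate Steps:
$w = \frac{1}{5} \approx 0.2$
$\left(-6\right) \left(-33\right) \left(\left(-4\right) \left(-1\right) + w\right) = \left(-6\right) \left(-33\right) \left(\left(-4\right) \left(-1\right) + \frac{1}{5}\right) = 198 \left(4 + \frac{1}{5}\right) = 198 \cdot \frac{21}{5} = \frac{4158}{5}$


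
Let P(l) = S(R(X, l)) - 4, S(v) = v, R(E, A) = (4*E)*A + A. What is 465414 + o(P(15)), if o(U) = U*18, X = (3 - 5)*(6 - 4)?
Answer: 461292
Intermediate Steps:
X = -4 (X = -2*2 = -4)
R(E, A) = A + 4*A*E (R(E, A) = 4*A*E + A = A + 4*A*E)
P(l) = -4 - 15*l (P(l) = l*(1 + 4*(-4)) - 4 = l*(1 - 16) - 4 = l*(-15) - 4 = -15*l - 4 = -4 - 15*l)
o(U) = 18*U
465414 + o(P(15)) = 465414 + 18*(-4 - 15*15) = 465414 + 18*(-4 - 225) = 465414 + 18*(-229) = 465414 - 4122 = 461292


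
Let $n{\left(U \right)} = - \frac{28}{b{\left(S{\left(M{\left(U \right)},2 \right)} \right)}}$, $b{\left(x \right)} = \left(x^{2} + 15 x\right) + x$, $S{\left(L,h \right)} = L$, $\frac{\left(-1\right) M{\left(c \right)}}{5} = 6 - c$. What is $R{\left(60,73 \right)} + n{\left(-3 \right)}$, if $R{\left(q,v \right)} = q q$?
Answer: $\frac{4697972}{1305} \approx 3600.0$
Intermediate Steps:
$M{\left(c \right)} = -30 + 5 c$ ($M{\left(c \right)} = - 5 \left(6 - c\right) = -30 + 5 c$)
$b{\left(x \right)} = x^{2} + 16 x$
$n{\left(U \right)} = - \frac{28}{\left(-30 + 5 U\right) \left(-14 + 5 U\right)}$ ($n{\left(U \right)} = - \frac{28}{\left(-30 + 5 U\right) \left(16 + \left(-30 + 5 U\right)\right)} = - \frac{28}{\left(-30 + 5 U\right) \left(-14 + 5 U\right)}$)
$R{\left(q,v \right)} = q^{2}$
$R{\left(60,73 \right)} + n{\left(-3 \right)} = 60^{2} - \frac{28}{5 \left(-14 + 5 \left(-3\right)\right) \left(-6 - 3\right)} = 3600 - \frac{28}{5 \left(-14 - 15\right) \left(-9\right)} = 3600 - \frac{28}{5} \frac{1}{-29} \left(- \frac{1}{9}\right) = 3600 - \left(- \frac{28}{145}\right) \left(- \frac{1}{9}\right) = 3600 - \frac{28}{1305} = \frac{4697972}{1305}$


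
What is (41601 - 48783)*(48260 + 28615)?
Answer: -552116250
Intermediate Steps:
(41601 - 48783)*(48260 + 28615) = -7182*76875 = -552116250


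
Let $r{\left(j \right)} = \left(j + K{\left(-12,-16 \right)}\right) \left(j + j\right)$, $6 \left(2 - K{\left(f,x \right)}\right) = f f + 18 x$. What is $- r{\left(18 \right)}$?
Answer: $-1584$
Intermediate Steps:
$K{\left(f,x \right)} = 2 - 3 x - \frac{f^{2}}{6}$ ($K{\left(f,x \right)} = 2 - \frac{f f + 18 x}{6} = 2 - \frac{f^{2} + 18 x}{6} = 2 - \left(3 x + \frac{f^{2}}{6}\right) = 2 - 3 x - \frac{f^{2}}{6}$)
$r{\left(j \right)} = 2 j \left(26 + j\right)$ ($r{\left(j \right)} = \left(j - \left(-50 + 24\right)\right) \left(j + j\right) = \left(j + \left(2 + 48 - 24\right)\right) 2 j = \left(j + 26\right) 2 j = \left(26 + j\right) 2 j = 2 j \left(26 + j\right)$)
$- r{\left(18 \right)} = - 2 \cdot 18 \left(26 + 18\right) = - 2 \cdot 18 \cdot 44 = \left(-1\right) 1584 = -1584$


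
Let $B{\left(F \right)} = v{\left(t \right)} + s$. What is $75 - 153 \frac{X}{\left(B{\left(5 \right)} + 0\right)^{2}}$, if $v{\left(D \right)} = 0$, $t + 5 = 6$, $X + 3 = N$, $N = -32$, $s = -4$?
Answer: $\frac{6555}{16} \approx 409.69$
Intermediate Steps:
$X = -35$ ($X = -3 - 32 = -35$)
$t = 1$ ($t = -5 + 6 = 1$)
$B{\left(F \right)} = -4$ ($B{\left(F \right)} = 0 - 4 = -4$)
$75 - 153 \frac{X}{\left(B{\left(5 \right)} + 0\right)^{2}} = 75 - 153 \left(- \frac{35}{\left(-4 + 0\right)^{2}}\right) = 75 - 153 \left(- \frac{35}{\left(-4\right)^{2}}\right) = 75 - 153 \left(- \frac{35}{16}\right) = 75 - 153 \left(\left(-35\right) \frac{1}{16}\right) = 75 - - \frac{5355}{16} = 75 + \frac{5355}{16} = \frac{6555}{16}$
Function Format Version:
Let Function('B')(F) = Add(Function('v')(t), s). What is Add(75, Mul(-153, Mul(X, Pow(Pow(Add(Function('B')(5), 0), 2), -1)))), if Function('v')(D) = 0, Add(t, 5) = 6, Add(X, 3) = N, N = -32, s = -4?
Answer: Rational(6555, 16) ≈ 409.69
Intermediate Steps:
X = -35 (X = Add(-3, -32) = -35)
t = 1 (t = Add(-5, 6) = 1)
Function('B')(F) = -4 (Function('B')(F) = Add(0, -4) = -4)
Add(75, Mul(-153, Mul(X, Pow(Pow(Add(Function('B')(5), 0), 2), -1)))) = Add(75, Mul(-153, Mul(-35, Pow(Pow(Add(-4, 0), 2), -1)))) = Add(75, Mul(-153, Mul(-35, Pow(Pow(-4, 2), -1)))) = Add(75, Mul(-153, Mul(-35, Pow(16, -1)))) = Add(75, Mul(-153, Mul(-35, Rational(1, 16)))) = Add(75, Mul(-153, Rational(-35, 16))) = Add(75, Rational(5355, 16)) = Rational(6555, 16)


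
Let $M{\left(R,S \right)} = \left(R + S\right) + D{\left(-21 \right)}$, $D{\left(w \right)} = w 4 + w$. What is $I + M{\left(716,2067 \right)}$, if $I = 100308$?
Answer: $102986$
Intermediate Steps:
$D{\left(w \right)} = 5 w$ ($D{\left(w \right)} = 4 w + w = 5 w$)
$M{\left(R,S \right)} = -105 + R + S$ ($M{\left(R,S \right)} = \left(R + S\right) + 5 \left(-21\right) = \left(R + S\right) - 105 = -105 + R + S$)
$I + M{\left(716,2067 \right)} = 100308 + \left(-105 + 716 + 2067\right) = 100308 + 2678 = 102986$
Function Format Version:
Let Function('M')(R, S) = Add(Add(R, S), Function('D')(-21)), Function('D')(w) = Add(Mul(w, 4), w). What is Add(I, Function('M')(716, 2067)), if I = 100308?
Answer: 102986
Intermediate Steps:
Function('D')(w) = Mul(5, w) (Function('D')(w) = Add(Mul(4, w), w) = Mul(5, w))
Function('M')(R, S) = Add(-105, R, S) (Function('M')(R, S) = Add(Add(R, S), Mul(5, -21)) = Add(Add(R, S), -105) = Add(-105, R, S))
Add(I, Function('M')(716, 2067)) = Add(100308, Add(-105, 716, 2067)) = Add(100308, 2678) = 102986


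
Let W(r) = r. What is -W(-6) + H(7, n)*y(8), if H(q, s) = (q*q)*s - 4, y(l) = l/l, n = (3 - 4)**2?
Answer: 51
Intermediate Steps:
n = 1 (n = (-1)**2 = 1)
y(l) = 1
H(q, s) = -4 + s*q**2 (H(q, s) = q**2*s - 4 = s*q**2 - 4 = -4 + s*q**2)
-W(-6) + H(7, n)*y(8) = -1*(-6) + (-4 + 1*7**2)*1 = 6 + (-4 + 1*49)*1 = 6 + (-4 + 49)*1 = 6 + 45*1 = 6 + 45 = 51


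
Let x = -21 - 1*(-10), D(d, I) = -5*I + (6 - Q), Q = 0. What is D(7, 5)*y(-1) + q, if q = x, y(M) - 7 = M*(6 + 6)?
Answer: 84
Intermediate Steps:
y(M) = 7 + 12*M (y(M) = 7 + M*(6 + 6) = 7 + M*12 = 7 + 12*M)
D(d, I) = 6 - 5*I (D(d, I) = -5*I + (6 - 1*0) = -5*I + (6 + 0) = -5*I + 6 = 6 - 5*I)
x = -11 (x = -21 + 10 = -11)
q = -11
D(7, 5)*y(-1) + q = (6 - 5*5)*(7 + 12*(-1)) - 11 = (6 - 25)*(7 - 12) - 11 = -19*(-5) - 11 = 95 - 11 = 84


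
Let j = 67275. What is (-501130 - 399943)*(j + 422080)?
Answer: -440944577915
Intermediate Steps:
(-501130 - 399943)*(j + 422080) = (-501130 - 399943)*(67275 + 422080) = -901073*489355 = -440944577915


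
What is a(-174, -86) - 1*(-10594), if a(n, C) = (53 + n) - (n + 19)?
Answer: 10628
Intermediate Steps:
a(n, C) = 34 (a(n, C) = (53 + n) - (19 + n) = (53 + n) + (-19 - n) = 34)
a(-174, -86) - 1*(-10594) = 34 - 1*(-10594) = 34 + 10594 = 10628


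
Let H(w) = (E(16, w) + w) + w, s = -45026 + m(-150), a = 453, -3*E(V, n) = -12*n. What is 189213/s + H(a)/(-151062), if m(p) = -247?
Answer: -1594774790/379946107 ≈ -4.1974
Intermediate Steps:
E(V, n) = 4*n (E(V, n) = -(-4)*n = 4*n)
s = -45273 (s = -45026 - 247 = -45273)
H(w) = 6*w (H(w) = (4*w + w) + w = 5*w + w = 6*w)
189213/s + H(a)/(-151062) = 189213/(-45273) + (6*453)/(-151062) = 189213*(-1/45273) + 2718*(-1/151062) = -63071/15091 - 453/25177 = -1594774790/379946107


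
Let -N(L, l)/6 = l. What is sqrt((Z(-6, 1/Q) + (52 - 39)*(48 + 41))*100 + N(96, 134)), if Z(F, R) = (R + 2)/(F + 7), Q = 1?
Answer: 2*sqrt(28799) ≈ 339.41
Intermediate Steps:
N(L, l) = -6*l
Z(F, R) = (2 + R)/(7 + F)
sqrt((Z(-6, 1/Q) + (52 - 39)*(48 + 41))*100 + N(96, 134)) = sqrt(((2 + 1/1)/(7 - 6) + (52 - 39)*(48 + 41))*100 - 6*134) = sqrt(((2 + 1)/1 + 13*89)*100 - 804) = sqrt((1*3 + 1157)*100 - 804) = sqrt((3 + 1157)*100 - 804) = sqrt(1160*100 - 804) = sqrt(116000 - 804) = sqrt(115196) = 2*sqrt(28799)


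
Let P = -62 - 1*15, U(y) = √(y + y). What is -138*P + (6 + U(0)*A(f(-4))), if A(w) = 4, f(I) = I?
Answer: 10632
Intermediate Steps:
U(y) = √2*√y (U(y) = √(2*y) = √2*√y)
P = -77 (P = -62 - 15 = -77)
-138*P + (6 + U(0)*A(f(-4))) = -138*(-77) + (6 + (√2*√0)*4) = 10626 + (6 + (√2*0)*4) = 10626 + (6 + 0*4) = 10626 + (6 + 0) = 10626 + 6 = 10632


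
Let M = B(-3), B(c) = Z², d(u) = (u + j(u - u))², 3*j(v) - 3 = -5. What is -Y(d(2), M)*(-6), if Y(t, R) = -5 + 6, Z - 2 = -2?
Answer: 6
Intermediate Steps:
j(v) = -⅔ (j(v) = 1 + (⅓)*(-5) = 1 - 5/3 = -⅔)
Z = 0 (Z = 2 - 2 = 0)
d(u) = (-⅔ + u)² (d(u) = (u - ⅔)² = (-⅔ + u)²)
B(c) = 0 (B(c) = 0² = 0)
M = 0
Y(t, R) = 1
-Y(d(2), M)*(-6) = -1*1*(-6) = -1*(-6) = 6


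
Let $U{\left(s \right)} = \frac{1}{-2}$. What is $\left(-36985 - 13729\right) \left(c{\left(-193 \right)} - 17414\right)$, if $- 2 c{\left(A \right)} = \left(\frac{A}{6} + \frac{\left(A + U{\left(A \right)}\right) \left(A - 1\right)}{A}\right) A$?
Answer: $\frac{11954583007}{6} \approx 1.9924 \cdot 10^{9}$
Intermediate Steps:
$U{\left(s \right)} = - \frac{1}{2}$
$c{\left(A \right)} = - \frac{A \left(\frac{A}{6} + \frac{\left(-1 + A\right) \left(- \frac{1}{2} + A\right)}{A}\right)}{2}$ ($c{\left(A \right)} = - \frac{\left(\frac{A}{6} + \frac{\left(A - \frac{1}{2}\right) \left(A - 1\right)}{A}\right) A}{2} = - \frac{\left(A \frac{1}{6} + \frac{\left(- \frac{1}{2} + A\right) \left(-1 + A\right)}{A}\right) A}{2} = - \frac{\left(\frac{A}{6} + \frac{\left(-1 + A\right) \left(- \frac{1}{2} + A\right)}{A}\right) A}{2} = - \frac{A \left(\frac{A}{6} + \frac{\left(-1 + A\right) \left(- \frac{1}{2} + A\right)}{A}\right)}{2}$)
$\left(-36985 - 13729\right) \left(c{\left(-193 \right)} - 17414\right) = \left(-36985 - 13729\right) \left(\left(- \frac{1}{4} - \frac{7 \left(-193\right)^{2}}{12} + \frac{3}{4} \left(-193\right)\right) - 17414\right) = - 50714 \left(\left(- \frac{1}{4} - \frac{260743}{12} - \frac{579}{4}\right) - 17414\right) = - 50714 \left(- \frac{262483}{12} - 17414\right) = \left(-50714\right) \left(- \frac{471451}{12}\right) = \frac{11954583007}{6}$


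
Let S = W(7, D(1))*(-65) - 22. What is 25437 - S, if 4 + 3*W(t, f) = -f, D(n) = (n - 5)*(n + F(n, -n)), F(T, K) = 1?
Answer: 76637/3 ≈ 25546.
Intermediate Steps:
D(n) = (1 + n)*(-5 + n) (D(n) = (n - 5)*(n + 1) = (-5 + n)*(1 + n) = (1 + n)*(-5 + n))
W(t, f) = -4/3 - f/3 (W(t, f) = -4/3 + (-f)/3 = -4/3 - f/3)
S = -326/3 (S = (-4/3 - (-5 + 1² - 4*1)/3)*(-65) - 22 = (-4/3 - (-5 + 1 - 4)/3)*(-65) - 22 = (-4/3 - ⅓*(-8))*(-65) - 22 = (-4/3 + 8/3)*(-65) - 22 = (4/3)*(-65) - 22 = -260/3 - 22 = -326/3 ≈ -108.67)
25437 - S = 25437 - 1*(-326/3) = 25437 + 326/3 = 76637/3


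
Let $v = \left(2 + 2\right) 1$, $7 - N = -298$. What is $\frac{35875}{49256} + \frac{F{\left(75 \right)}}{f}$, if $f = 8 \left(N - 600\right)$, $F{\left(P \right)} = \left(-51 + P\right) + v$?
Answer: $\frac{10410729}{14530520} \approx 0.71647$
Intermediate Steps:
$N = 305$ ($N = 7 - -298 = 7 + 298 = 305$)
$v = 4$ ($v = 4 \cdot 1 = 4$)
$F{\left(P \right)} = -47 + P$ ($F{\left(P \right)} = \left(-51 + P\right) + 4 = -47 + P$)
$f = -2360$ ($f = 8 \left(305 - 600\right) = 8 \left(-295\right) = -2360$)
$\frac{35875}{49256} + \frac{F{\left(75 \right)}}{f} = \frac{35875}{49256} + \frac{-47 + 75}{-2360} = 35875 \cdot \frac{1}{49256} + 28 \left(- \frac{1}{2360}\right) = \frac{35875}{49256} - \frac{7}{590} = \frac{10410729}{14530520}$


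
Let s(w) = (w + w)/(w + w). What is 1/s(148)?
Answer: 1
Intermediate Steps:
s(w) = 1 (s(w) = (2*w)/((2*w)) = (2*w)*(1/(2*w)) = 1)
1/s(148) = 1/1 = 1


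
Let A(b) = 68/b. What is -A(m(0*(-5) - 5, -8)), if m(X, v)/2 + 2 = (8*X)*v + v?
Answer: -17/155 ≈ -0.10968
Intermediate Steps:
m(X, v) = -4 + 2*v + 16*X*v (m(X, v) = -4 + 2*((8*X)*v + v) = -4 + 2*(8*X*v + v) = -4 + 2*(v + 8*X*v) = -4 + (2*v + 16*X*v) = -4 + 2*v + 16*X*v)
-A(m(0*(-5) - 5, -8)) = -68/(-4 + 2*(-8) + 16*(0*(-5) - 5)*(-8)) = -68/(-4 - 16 + 16*(0 - 5)*(-8)) = -68/(-4 - 16 + 16*(-5)*(-8)) = -68/(-4 - 16 + 640) = -68/620 = -1*17/155 = -17/155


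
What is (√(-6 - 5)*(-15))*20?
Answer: -300*I*√11 ≈ -994.99*I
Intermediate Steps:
(√(-6 - 5)*(-15))*20 = (√(-11)*(-15))*20 = ((I*√11)*(-15))*20 = -15*I*√11*20 = -300*I*√11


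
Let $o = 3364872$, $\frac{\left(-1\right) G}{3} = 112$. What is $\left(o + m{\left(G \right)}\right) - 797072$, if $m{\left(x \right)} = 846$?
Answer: $2568646$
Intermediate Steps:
$G = -336$ ($G = \left(-3\right) 112 = -336$)
$\left(o + m{\left(G \right)}\right) - 797072 = \left(3364872 + 846\right) - 797072 = 3365718 - 797072 = 2568646$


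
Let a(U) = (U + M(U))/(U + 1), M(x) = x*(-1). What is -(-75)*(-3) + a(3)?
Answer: -225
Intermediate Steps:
M(x) = -x
a(U) = 0 (a(U) = (U - U)/(U + 1) = 0/(1 + U) = 0)
-(-75)*(-3) + a(3) = -(-75)*(-3) + 0 = -15*15 + 0 = -225 + 0 = -225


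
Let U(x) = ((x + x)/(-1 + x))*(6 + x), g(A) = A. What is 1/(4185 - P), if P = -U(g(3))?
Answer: 1/4212 ≈ 0.00023742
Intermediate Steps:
U(x) = 2*x*(6 + x)/(-1 + x) (U(x) = ((2*x)/(-1 + x))*(6 + x) = (2*x/(-1 + x))*(6 + x) = 2*x*(6 + x)/(-1 + x))
P = -27 (P = -2*3*(6 + 3)/(-1 + 3) = -2*3*9/2 = -1*27 = -27)
1/(4185 - P) = 1/(4185 - 1*(-27)) = 1/(4185 + 27) = 1/4212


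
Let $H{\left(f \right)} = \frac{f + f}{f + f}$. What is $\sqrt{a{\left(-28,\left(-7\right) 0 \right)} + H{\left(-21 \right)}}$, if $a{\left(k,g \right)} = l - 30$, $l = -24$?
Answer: $i \sqrt{53} \approx 7.2801 i$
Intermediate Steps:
$H{\left(f \right)} = 1$ ($H{\left(f \right)} = \frac{2 f}{2 f} = 2 f \frac{1}{2 f} = 1$)
$a{\left(k,g \right)} = -54$ ($a{\left(k,g \right)} = -24 - 30 = -54$)
$\sqrt{a{\left(-28,\left(-7\right) 0 \right)} + H{\left(-21 \right)}} = \sqrt{-54 + 1} = \sqrt{-53} = i \sqrt{53}$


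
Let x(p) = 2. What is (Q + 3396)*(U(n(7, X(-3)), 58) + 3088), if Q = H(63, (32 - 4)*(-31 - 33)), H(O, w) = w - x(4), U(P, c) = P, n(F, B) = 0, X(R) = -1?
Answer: 4946976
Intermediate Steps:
H(O, w) = -2 + w (H(O, w) = w - 1*2 = w - 2 = -2 + w)
Q = -1794 (Q = -2 + (32 - 4)*(-31 - 33) = -2 + 28*(-64) = -2 - 1792 = -1794)
(Q + 3396)*(U(n(7, X(-3)), 58) + 3088) = (-1794 + 3396)*(0 + 3088) = 1602*3088 = 4946976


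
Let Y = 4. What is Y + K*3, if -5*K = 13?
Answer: -19/5 ≈ -3.8000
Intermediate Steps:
K = -13/5 (K = -1/5*13 = -13/5 ≈ -2.6000)
Y + K*3 = 4 - 13/5*3 = 4 - 39/5 = -19/5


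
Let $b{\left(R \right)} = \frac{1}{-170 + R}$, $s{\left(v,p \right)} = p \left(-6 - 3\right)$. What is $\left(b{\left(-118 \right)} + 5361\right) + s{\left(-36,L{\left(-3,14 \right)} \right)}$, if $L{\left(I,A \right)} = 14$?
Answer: $\frac{1507679}{288} \approx 5235.0$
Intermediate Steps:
$s{\left(v,p \right)} = - 9 p$ ($s{\left(v,p \right)} = p \left(-9\right) = - 9 p$)
$\left(b{\left(-118 \right)} + 5361\right) + s{\left(-36,L{\left(-3,14 \right)} \right)} = \left(\frac{1}{-170 - 118} + 5361\right) - 126 = \left(\frac{1}{-288} + 5361\right) - 126 = \left(- \frac{1}{288} + 5361\right) - 126 = \frac{1543967}{288} - 126 = \frac{1507679}{288}$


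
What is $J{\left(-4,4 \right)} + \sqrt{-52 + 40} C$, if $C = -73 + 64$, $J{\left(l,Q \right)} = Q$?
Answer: $4 - 18 i \sqrt{3} \approx 4.0 - 31.177 i$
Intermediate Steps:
$C = -9$
$J{\left(-4,4 \right)} + \sqrt{-52 + 40} C = 4 + \sqrt{-52 + 40} \left(-9\right) = 4 + \sqrt{-12} \left(-9\right) = 4 + 2 i \sqrt{3} \left(-9\right) = 4 - 18 i \sqrt{3}$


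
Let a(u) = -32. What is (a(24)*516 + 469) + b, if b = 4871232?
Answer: 4855189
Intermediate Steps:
(a(24)*516 + 469) + b = (-32*516 + 469) + 4871232 = (-16512 + 469) + 4871232 = -16043 + 4871232 = 4855189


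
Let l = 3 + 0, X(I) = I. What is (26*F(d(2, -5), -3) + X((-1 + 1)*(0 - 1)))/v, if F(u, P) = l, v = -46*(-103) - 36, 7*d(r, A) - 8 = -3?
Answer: 39/2351 ≈ 0.016589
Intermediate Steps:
d(r, A) = 5/7 (d(r, A) = 8/7 + (1/7)*(-3) = 8/7 - 3/7 = 5/7)
v = 4702 (v = 4738 - 36 = 4702)
l = 3
F(u, P) = 3
(26*F(d(2, -5), -3) + X((-1 + 1)*(0 - 1)))/v = (26*3 + (-1 + 1)*(0 - 1))/4702 = (78 + 0*(-1))*(1/4702) = (78 + 0)*(1/4702) = 78*(1/4702) = 39/2351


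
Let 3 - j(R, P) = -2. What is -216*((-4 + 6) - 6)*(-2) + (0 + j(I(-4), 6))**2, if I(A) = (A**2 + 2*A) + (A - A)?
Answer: -1703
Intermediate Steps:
I(A) = A**2 + 2*A (I(A) = (A**2 + 2*A) + 0 = A**2 + 2*A)
j(R, P) = 5 (j(R, P) = 3 - 1*(-2) = 3 + 2 = 5)
-216*((-4 + 6) - 6)*(-2) + (0 + j(I(-4), 6))**2 = -216*((-4 + 6) - 6)*(-2) + (0 + 5)**2 = -216*(2 - 6)*(-2) + 5**2 = -(-864)*(-2) + 25 = -216*8 + 25 = -1728 + 25 = -1703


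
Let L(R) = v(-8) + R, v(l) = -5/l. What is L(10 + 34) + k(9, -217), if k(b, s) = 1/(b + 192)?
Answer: 71765/1608 ≈ 44.630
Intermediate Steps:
k(b, s) = 1/(192 + b)
L(R) = 5/8 + R (L(R) = -5/(-8) + R = -5*(-⅛) + R = 5/8 + R)
L(10 + 34) + k(9, -217) = (5/8 + (10 + 34)) + 1/(192 + 9) = (5/8 + 44) + 1/201 = 357/8 + 1/201 = 71765/1608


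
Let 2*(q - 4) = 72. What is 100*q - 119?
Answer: 3881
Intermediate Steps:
q = 40 (q = 4 + (½)*72 = 4 + 36 = 40)
100*q - 119 = 100*40 - 119 = 4000 - 119 = 3881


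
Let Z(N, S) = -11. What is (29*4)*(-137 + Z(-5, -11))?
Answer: -17168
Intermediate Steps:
(29*4)*(-137 + Z(-5, -11)) = (29*4)*(-137 - 11) = 116*(-148) = -17168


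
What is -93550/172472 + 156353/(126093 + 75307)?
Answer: 1015693077/4341982600 ≈ 0.23392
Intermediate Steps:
-93550/172472 + 156353/(126093 + 75307) = -93550*1/172472 + 156353/201400 = -46775/86236 + 156353*(1/201400) = -46775/86236 + 156353/201400 = 1015693077/4341982600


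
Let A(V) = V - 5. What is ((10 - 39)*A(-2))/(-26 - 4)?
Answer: -203/30 ≈ -6.7667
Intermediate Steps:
A(V) = -5 + V
((10 - 39)*A(-2))/(-26 - 4) = ((10 - 39)*(-5 - 2))/(-26 - 4) = -29*(-7)/(-30) = 203*(-1/30) = -203/30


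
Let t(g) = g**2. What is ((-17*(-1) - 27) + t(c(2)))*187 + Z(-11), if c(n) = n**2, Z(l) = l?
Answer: 1111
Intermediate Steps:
((-17*(-1) - 27) + t(c(2)))*187 + Z(-11) = ((-17*(-1) - 27) + (2**2)**2)*187 - 11 = ((17 - 27) + 4**2)*187 - 11 = (-10 + 16)*187 - 11 = 6*187 - 11 = 1122 - 11 = 1111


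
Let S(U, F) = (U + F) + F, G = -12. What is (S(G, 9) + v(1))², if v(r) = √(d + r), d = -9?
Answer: 28 + 24*I*√2 ≈ 28.0 + 33.941*I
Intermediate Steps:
v(r) = √(-9 + r)
S(U, F) = U + 2*F (S(U, F) = (F + U) + F = U + 2*F)
(S(G, 9) + v(1))² = ((-12 + 2*9) + √(-9 + 1))² = ((-12 + 18) + √(-8))² = (6 + 2*I*√2)²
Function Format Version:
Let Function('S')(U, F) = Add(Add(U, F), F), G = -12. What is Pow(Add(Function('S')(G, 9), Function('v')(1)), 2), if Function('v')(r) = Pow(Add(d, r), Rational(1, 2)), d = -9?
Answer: Add(28, Mul(24, I, Pow(2, Rational(1, 2)))) ≈ Add(28.000, Mul(33.941, I))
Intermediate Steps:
Function('v')(r) = Pow(Add(-9, r), Rational(1, 2))
Function('S')(U, F) = Add(U, Mul(2, F)) (Function('S')(U, F) = Add(Add(F, U), F) = Add(U, Mul(2, F)))
Pow(Add(Function('S')(G, 9), Function('v')(1)), 2) = Pow(Add(Add(-12, Mul(2, 9)), Pow(Add(-9, 1), Rational(1, 2))), 2) = Pow(Add(Add(-12, 18), Pow(-8, Rational(1, 2))), 2) = Pow(Add(6, Mul(2, I, Pow(2, Rational(1, 2)))), 2)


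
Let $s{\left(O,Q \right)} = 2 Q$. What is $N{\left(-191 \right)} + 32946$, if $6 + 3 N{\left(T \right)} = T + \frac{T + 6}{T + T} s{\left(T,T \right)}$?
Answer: $\frac{98456}{3} \approx 32819.0$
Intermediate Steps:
$N{\left(T \right)} = \frac{2 T}{3}$ ($N{\left(T \right)} = -2 + \frac{T + \frac{T + 6}{T + T} 2 T}{3} = -2 + \frac{T + \frac{6 + T}{2 T} 2 T}{3} = -2 + \frac{T + \left(6 + T\right)}{3} = -2 + \frac{6 + 2 T}{3} = -2 + \left(2 + \frac{2 T}{3}\right) = \frac{2 T}{3}$)
$N{\left(-191 \right)} + 32946 = \frac{2}{3} \left(-191\right) + 32946 = - \frac{382}{3} + 32946 = \frac{98456}{3}$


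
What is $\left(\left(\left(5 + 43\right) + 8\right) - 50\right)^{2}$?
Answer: $36$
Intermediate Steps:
$\left(\left(\left(5 + 43\right) + 8\right) - 50\right)^{2} = \left(\left(48 + 8\right) - 50\right)^{2} = \left(56 - 50\right)^{2} = 6^{2} = 36$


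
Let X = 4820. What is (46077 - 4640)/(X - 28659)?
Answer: -41437/23839 ≈ -1.7382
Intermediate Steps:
(46077 - 4640)/(X - 28659) = (46077 - 4640)/(4820 - 28659) = 41437/(-23839) = 41437*(-1/23839) = -41437/23839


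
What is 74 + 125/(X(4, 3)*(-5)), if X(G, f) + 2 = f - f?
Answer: 173/2 ≈ 86.500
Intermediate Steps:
X(G, f) = -2 (X(G, f) = -2 + (f - f) = -2 + 0 = -2)
74 + 125/(X(4, 3)*(-5)) = 74 + 125/(-2*(-5)) = 74 + 125/10 = 74 + (1/10)*125 = 74 + 25/2 = 173/2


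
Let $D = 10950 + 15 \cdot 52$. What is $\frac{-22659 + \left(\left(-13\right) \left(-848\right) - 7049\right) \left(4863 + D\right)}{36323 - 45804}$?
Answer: $- \frac{65934516}{9481} \approx -6954.4$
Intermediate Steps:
$D = 11730$ ($D = 10950 + 780 = 11730$)
$\frac{-22659 + \left(\left(-13\right) \left(-848\right) - 7049\right) \left(4863 + D\right)}{36323 - 45804} = \frac{-22659 + \left(\left(-13\right) \left(-848\right) - 7049\right) \left(4863 + 11730\right)}{36323 - 45804} = \frac{-22659 + \left(11024 - 7049\right) 16593}{-9481} = \left(-22659 + 3975 \cdot 16593\right) \left(- \frac{1}{9481}\right) = \left(-22659 + 65957175\right) \left(- \frac{1}{9481}\right) = 65934516 \left(- \frac{1}{9481}\right) = - \frac{65934516}{9481}$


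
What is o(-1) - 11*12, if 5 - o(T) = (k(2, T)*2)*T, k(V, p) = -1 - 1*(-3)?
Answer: -123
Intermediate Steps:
k(V, p) = 2 (k(V, p) = -1 + 3 = 2)
o(T) = 5 - 4*T (o(T) = 5 - 2*2*T = 5 - 4*T)
o(-1) - 11*12 = (5 - 4*(-1)) - 11*12 = (5 + 4) - 132 = 9 - 132 = -123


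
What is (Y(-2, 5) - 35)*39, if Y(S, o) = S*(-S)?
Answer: -1521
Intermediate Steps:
Y(S, o) = -S²
(Y(-2, 5) - 35)*39 = (-1*(-2)² - 35)*39 = (-1*4 - 35)*39 = (-4 - 35)*39 = -39*39 = -1521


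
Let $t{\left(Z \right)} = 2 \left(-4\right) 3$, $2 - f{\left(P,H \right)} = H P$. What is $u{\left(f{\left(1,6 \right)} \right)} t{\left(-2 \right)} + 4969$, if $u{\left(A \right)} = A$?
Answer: $5065$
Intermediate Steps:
$f{\left(P,H \right)} = 2 - H P$
$t{\left(Z \right)} = -24$ ($t{\left(Z \right)} = \left(-8\right) 3 = -24$)
$u{\left(f{\left(1,6 \right)} \right)} t{\left(-2 \right)} + 4969 = \left(2 - 6 \cdot 1\right) \left(-24\right) + 4969 = \left(2 - 6\right) \left(-24\right) + 4969 = \left(-4\right) \left(-24\right) + 4969 = 96 + 4969 = 5065$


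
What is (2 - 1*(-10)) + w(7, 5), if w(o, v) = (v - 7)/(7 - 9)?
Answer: 13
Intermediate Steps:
w(o, v) = 7/2 - v/2 (w(o, v) = (-7 + v)/(-2) = (-7 + v)*(-1/2) = 7/2 - v/2)
(2 - 1*(-10)) + w(7, 5) = (2 - 1*(-10)) + (7/2 - 1/2*5) = (2 + 10) + (7/2 - 5/2) = 12 + 1 = 13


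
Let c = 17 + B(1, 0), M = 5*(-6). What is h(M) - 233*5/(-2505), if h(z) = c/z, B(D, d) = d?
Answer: -509/5010 ≈ -0.10160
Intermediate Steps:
M = -30
c = 17 (c = 17 + 0 = 17)
h(z) = 17/z
h(M) - 233*5/(-2505) = 17/(-30) - 233*5/(-2505) = 17*(-1/30) - 1165*(-1/2505) = -17/30 + 233/501 = -509/5010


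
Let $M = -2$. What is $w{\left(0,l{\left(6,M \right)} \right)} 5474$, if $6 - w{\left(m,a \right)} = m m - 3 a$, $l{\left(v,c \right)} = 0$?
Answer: $32844$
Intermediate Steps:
$w{\left(m,a \right)} = 6 - m^{2} + 3 a$ ($w{\left(m,a \right)} = 6 - \left(m m - 3 a\right) = 6 - \left(m^{2} - 3 a\right) = 6 + \left(- m^{2} + 3 a\right) = 6 - m^{2} + 3 a$)
$w{\left(0,l{\left(6,M \right)} \right)} 5474 = \left(6 - 0^{2} + 3 \cdot 0\right) 5474 = \left(6 - 0 + 0\right) 5474 = \left(6 + 0 + 0\right) 5474 = 6 \cdot 5474 = 32844$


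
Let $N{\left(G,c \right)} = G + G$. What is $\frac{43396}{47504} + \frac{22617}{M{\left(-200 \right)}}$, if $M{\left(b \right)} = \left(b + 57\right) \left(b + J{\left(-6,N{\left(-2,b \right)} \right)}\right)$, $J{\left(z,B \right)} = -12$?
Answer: $\frac{37343611}{22502051} \approx 1.6596$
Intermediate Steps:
$N{\left(G,c \right)} = 2 G$
$M{\left(b \right)} = \left(-12 + b\right) \left(57 + b\right)$ ($M{\left(b \right)} = \left(b + 57\right) \left(b - 12\right) = \left(57 + b\right) \left(-12 + b\right) = \left(-12 + b\right) \left(57 + b\right)$)
$\frac{43396}{47504} + \frac{22617}{M{\left(-200 \right)}} = \frac{43396}{47504} + \frac{22617}{-684 + \left(-200\right)^{2} + 45 \left(-200\right)} = 43396 \cdot \frac{1}{47504} + \frac{22617}{-684 + 40000 - 9000} = \frac{10849}{11876} + \frac{22617}{30316} = \frac{37343611}{22502051}$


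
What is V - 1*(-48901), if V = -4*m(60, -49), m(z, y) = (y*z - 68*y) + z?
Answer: 47093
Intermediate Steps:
m(z, y) = z - 68*y + y*z (m(z, y) = (-68*y + y*z) + z = z - 68*y + y*z)
V = -1808 (V = -4*(60 - 68*(-49) - 49*60) = -4*(60 + 3332 - 2940) = -4*452 = -1808)
V - 1*(-48901) = -1808 - 1*(-48901) = -1808 + 48901 = 47093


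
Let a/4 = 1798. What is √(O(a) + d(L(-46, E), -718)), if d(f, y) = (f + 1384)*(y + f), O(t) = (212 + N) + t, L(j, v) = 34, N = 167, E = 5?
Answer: I*√962341 ≈ 980.99*I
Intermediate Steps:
a = 7192 (a = 4*1798 = 7192)
O(t) = 379 + t (O(t) = (212 + 167) + t = 379 + t)
d(f, y) = (1384 + f)*(f + y)
√(O(a) + d(L(-46, E), -718)) = √((379 + 7192) + (34² + 1384*34 + 1384*(-718) + 34*(-718))) = √(7571 + (1156 + 47056 - 993712 - 24412)) = √(7571 - 969912) = √(-962341) = I*√962341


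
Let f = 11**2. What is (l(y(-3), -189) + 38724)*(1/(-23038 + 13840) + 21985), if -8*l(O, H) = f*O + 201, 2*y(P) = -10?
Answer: 15681805930921/18396 ≈ 8.5246e+8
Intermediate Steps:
y(P) = -5 (y(P) = (1/2)*(-10) = -5)
f = 121
l(O, H) = -201/8 - 121*O/8 (l(O, H) = -(121*O + 201)/8 = -(201 + 121*O)/8 = -201/8 - 121*O/8)
(l(y(-3), -189) + 38724)*(1/(-23038 + 13840) + 21985) = ((-201/8 - 121/8*(-5)) + 38724)*(1/(-23038 + 13840) + 21985) = ((-201/8 + 605/8) + 38724)*(1/(-9198) + 21985) = (101/2 + 38724)*(-1/9198 + 21985) = (77549/2)*(202218029/9198) = 15681805930921/18396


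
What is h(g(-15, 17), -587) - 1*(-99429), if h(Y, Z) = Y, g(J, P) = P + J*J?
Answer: 99671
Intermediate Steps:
g(J, P) = P + J²
h(g(-15, 17), -587) - 1*(-99429) = (17 + (-15)²) - 1*(-99429) = (17 + 225) + 99429 = 242 + 99429 = 99671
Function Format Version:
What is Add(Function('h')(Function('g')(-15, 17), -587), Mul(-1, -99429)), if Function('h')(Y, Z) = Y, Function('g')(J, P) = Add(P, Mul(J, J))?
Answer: 99671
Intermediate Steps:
Function('g')(J, P) = Add(P, Pow(J, 2))
Add(Function('h')(Function('g')(-15, 17), -587), Mul(-1, -99429)) = Add(Add(17, Pow(-15, 2)), Mul(-1, -99429)) = Add(Add(17, 225), 99429) = Add(242, 99429) = 99671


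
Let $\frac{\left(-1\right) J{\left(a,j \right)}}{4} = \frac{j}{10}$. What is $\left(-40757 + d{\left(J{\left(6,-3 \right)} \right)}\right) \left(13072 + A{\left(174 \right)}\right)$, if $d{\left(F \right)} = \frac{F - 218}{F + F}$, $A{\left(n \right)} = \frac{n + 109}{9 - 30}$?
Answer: $- \frac{4800652874}{9} \approx -5.3341 \cdot 10^{8}$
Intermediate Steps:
$J{\left(a,j \right)} = - \frac{2 j}{5}$ ($J{\left(a,j \right)} = - 4 \frac{j}{10} = - \frac{2 j}{5}$)
$A{\left(n \right)} = - \frac{109}{21} - \frac{n}{21}$ ($A{\left(n \right)} = \frac{109 + n}{-21} = \left(109 + n\right) \left(- \frac{1}{21}\right) = - \frac{109}{21} - \frac{n}{21}$)
$d{\left(F \right)} = \frac{-218 + F}{2 F}$
$\left(-40757 + d{\left(J{\left(6,-3 \right)} \right)}\right) \left(13072 + A{\left(174 \right)}\right) = \left(-40757 + \frac{-218 - - \frac{6}{5}}{2 \left(\left(- \frac{2}{5}\right) \left(-3\right)\right)}\right) \left(13072 - \frac{283}{21}\right) = \left(-40757 + \frac{-218 + \frac{6}{5}}{2 \cdot \frac{6}{5}}\right) \left(13072 - \frac{283}{21}\right) = \left(-40757 + \frac{1}{2} \cdot \frac{5}{6} \left(- \frac{1084}{5}\right)\right) \left(13072 - \frac{283}{21}\right) = \left(-40757 - \frac{271}{3}\right) \frac{274229}{21} = \left(- \frac{122542}{3}\right) \frac{274229}{21} = - \frac{4800652874}{9}$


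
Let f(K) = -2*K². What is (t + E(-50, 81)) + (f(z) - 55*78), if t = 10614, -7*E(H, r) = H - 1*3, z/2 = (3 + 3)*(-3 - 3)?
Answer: -28255/7 ≈ -4036.4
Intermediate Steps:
z = -72 (z = 2*((3 + 3)*(-3 - 3)) = 2*(6*(-6)) = 2*(-36) = -72)
E(H, r) = 3/7 - H/7 (E(H, r) = -(H - 1*3)/7 = -(H - 3)/7 = -(-3 + H)/7 = 3/7 - H/7)
(t + E(-50, 81)) + (f(z) - 55*78) = (10614 + (3/7 - ⅐*(-50))) + (-2*(-72)² - 55*78) = (10614 + (3/7 + 50/7)) + (-2*5184 - 4290) = (10614 + 53/7) + (-10368 - 4290) = 74351/7 - 14658 = -28255/7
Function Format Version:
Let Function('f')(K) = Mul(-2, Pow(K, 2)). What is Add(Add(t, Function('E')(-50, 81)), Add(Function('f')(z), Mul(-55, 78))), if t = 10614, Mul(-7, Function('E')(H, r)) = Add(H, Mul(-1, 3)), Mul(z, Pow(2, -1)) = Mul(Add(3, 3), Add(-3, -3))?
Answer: Rational(-28255, 7) ≈ -4036.4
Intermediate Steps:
z = -72 (z = Mul(2, Mul(Add(3, 3), Add(-3, -3))) = Mul(2, Mul(6, -6)) = Mul(2, -36) = -72)
Function('E')(H, r) = Add(Rational(3, 7), Mul(Rational(-1, 7), H)) (Function('E')(H, r) = Mul(Rational(-1, 7), Add(H, Mul(-1, 3))) = Mul(Rational(-1, 7), Add(H, -3)) = Mul(Rational(-1, 7), Add(-3, H)) = Add(Rational(3, 7), Mul(Rational(-1, 7), H)))
Add(Add(t, Function('E')(-50, 81)), Add(Function('f')(z), Mul(-55, 78))) = Add(Add(10614, Add(Rational(3, 7), Mul(Rational(-1, 7), -50))), Add(Mul(-2, Pow(-72, 2)), Mul(-55, 78))) = Add(Add(10614, Add(Rational(3, 7), Rational(50, 7))), Add(Mul(-2, 5184), -4290)) = Add(Add(10614, Rational(53, 7)), Add(-10368, -4290)) = Add(Rational(74351, 7), -14658) = Rational(-28255, 7)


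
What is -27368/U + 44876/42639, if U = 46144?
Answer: 112976749/245941752 ≈ 0.45936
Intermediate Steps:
-27368/U + 44876/42639 = -27368/46144 + 44876/42639 = -27368*1/46144 + 44876*(1/42639) = -3421/5768 + 44876/42639 = 112976749/245941752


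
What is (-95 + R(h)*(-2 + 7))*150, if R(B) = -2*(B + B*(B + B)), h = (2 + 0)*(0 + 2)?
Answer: -68250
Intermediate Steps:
h = 4 (h = 2*2 = 4)
R(B) = -4*B² - 2*B (R(B) = -2*(B + B*(2*B)) = -2*(B + 2*B²) = -4*B² - 2*B)
(-95 + R(h)*(-2 + 7))*150 = (-95 + (-2*4*(1 + 2*4))*(-2 + 7))*150 = (-95 - 2*4*(1 + 8)*5)*150 = (-95 - 2*4*9*5)*150 = (-95 - 72*5)*150 = (-95 - 360)*150 = -455*150 = -68250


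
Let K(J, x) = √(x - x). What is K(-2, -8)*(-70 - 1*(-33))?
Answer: 0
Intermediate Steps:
K(J, x) = 0 (K(J, x) = √0 = 0)
K(-2, -8)*(-70 - 1*(-33)) = 0*(-70 - 1*(-33)) = 0*(-70 + 33) = 0*(-37) = 0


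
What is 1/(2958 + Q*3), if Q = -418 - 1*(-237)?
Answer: 1/2415 ≈ 0.00041408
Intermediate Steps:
Q = -181 (Q = -418 + 237 = -181)
1/(2958 + Q*3) = 1/(2958 - 181*3) = 1/(2958 - 543) = 1/2415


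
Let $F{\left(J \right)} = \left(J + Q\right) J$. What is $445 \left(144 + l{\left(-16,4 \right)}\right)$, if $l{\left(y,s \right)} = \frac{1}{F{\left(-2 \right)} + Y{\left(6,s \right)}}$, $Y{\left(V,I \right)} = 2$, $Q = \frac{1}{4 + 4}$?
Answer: $\frac{1475620}{23} \approx 64157.0$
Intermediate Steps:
$Q = \frac{1}{8} \approx 0.125$
$F{\left(J \right)} = J \left(\frac{1}{8} + J\right)$ ($F{\left(J \right)} = \left(J + \frac{1}{8}\right) J = \left(\frac{1}{8} + J\right) J = J \left(\frac{1}{8} + J\right)$)
$l{\left(y,s \right)} = \frac{4}{23}$ ($l{\left(y,s \right)} = \frac{1}{- 2 \left(\frac{1}{8} - 2\right) + 2} = \frac{1}{\left(-2\right) \left(- \frac{15}{8}\right) + 2} = \frac{1}{\frac{15}{4} + 2} = \frac{1}{\frac{23}{4}} = \frac{4}{23}$)
$445 \left(144 + l{\left(-16,4 \right)}\right) = 445 \left(144 + \frac{4}{23}\right) = 445 \cdot \frac{3316}{23} = \frac{1475620}{23}$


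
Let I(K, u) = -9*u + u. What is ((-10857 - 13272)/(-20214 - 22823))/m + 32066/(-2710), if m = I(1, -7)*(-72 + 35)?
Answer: -204248288101/17261279960 ≈ -11.833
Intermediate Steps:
I(K, u) = -8*u
m = -2072 (m = (-8*(-7))*(-72 + 35) = 56*(-37) = -2072)
((-10857 - 13272)/(-20214 - 22823))/m + 32066/(-2710) = ((-10857 - 13272)/(-20214 - 22823))/(-2072) + 32066/(-2710) = -24129/(-43037)*(-1/2072) + 32066*(-1/2710) = -24129*(-1/43037)*(-1/2072) - 16033/1355 = (24129/43037)*(-1/2072) - 16033/1355 = -3447/12738952 - 16033/1355 = -204248288101/17261279960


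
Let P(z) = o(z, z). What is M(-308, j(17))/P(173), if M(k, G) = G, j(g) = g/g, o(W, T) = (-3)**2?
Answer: 1/9 ≈ 0.11111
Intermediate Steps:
o(W, T) = 9
j(g) = 1
P(z) = 9
M(-308, j(17))/P(173) = 1/9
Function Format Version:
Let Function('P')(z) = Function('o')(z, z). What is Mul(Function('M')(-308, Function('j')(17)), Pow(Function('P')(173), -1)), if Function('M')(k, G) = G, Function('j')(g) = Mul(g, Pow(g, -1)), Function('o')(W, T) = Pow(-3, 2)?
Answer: Rational(1, 9) ≈ 0.11111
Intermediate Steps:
Function('o')(W, T) = 9
Function('j')(g) = 1
Function('P')(z) = 9
Mul(Function('M')(-308, Function('j')(17)), Pow(Function('P')(173), -1)) = Mul(1, Pow(9, -1)) = Mul(1, Rational(1, 9)) = Rational(1, 9)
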